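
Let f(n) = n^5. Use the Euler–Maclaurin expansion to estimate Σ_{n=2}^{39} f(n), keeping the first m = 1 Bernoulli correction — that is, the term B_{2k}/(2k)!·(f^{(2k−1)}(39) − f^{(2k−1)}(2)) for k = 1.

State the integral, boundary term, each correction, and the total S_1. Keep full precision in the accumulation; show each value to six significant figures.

S_1 ≈ 6.32533e+08

∫_2^39 x^5 dx evaluates to 5.86457e+08.
Endpoint term: (f(2) + f(39))/2 = (32.0000 + 9.02242e+07)/2 = 4.51121e+07.
So far: 6.31569e+08.
Correction k=1: B_{2}/2! · (f^{(1)}(39) − f^{(1)}(2)) = 1/12 · (1.15672e+07 − 80.0000) = 963927.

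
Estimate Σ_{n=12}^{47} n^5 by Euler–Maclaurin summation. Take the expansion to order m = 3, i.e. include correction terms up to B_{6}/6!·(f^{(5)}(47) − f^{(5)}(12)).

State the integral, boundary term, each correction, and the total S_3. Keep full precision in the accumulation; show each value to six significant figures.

Integral: ∫_12^47 x^5 dx = 1.79604e+09.
Endpoint term: (f(12) + f(47))/2 = (248832 + 2.29345e+08)/2 = 1.14797e+08.
Integral + boundary = 1.91084e+09.
Order-1 term: 1/12 · (2.43984e+07 − 103680) = 2.02456e+06.
Running total after k=1: 1.91286e+09.
Order-2 term: −1/720 · (132540 − 8640.00) = -172.083.
Running total after k=2: 1.91286e+09.
Order-3 term: 1/30240 · (120.000 − 120.000) = 0.00000.

S_3 ≈ 1.91286e+09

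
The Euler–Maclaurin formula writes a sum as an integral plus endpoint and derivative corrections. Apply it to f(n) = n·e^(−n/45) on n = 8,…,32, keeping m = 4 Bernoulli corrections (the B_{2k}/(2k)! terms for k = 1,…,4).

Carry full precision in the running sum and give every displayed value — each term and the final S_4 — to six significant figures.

S_4 ≈ 306.056

Integral: ∫_8^32 x·e^(−x/45) dx = 294.896.
½[f(8) + f(32)] = ½[6.69703 + 15.7151] = 11.2061.
Integral + boundary = 306.102.
Order-1 term: 1/12 · (0.141873 − 0.688306) = -0.0455361.
Running total after k=1: 306.056.
Order-2 term: −1/720 · (0.000555096 − 0.00116670) = 8.49447e-07.
Running total after k=2: 306.056.
Order-3 term: 1/30240 · (5.13645e-07 − 9.84440e-07) = -1.55686e-11.
Running total after k=3: 306.056.
Order-4 term: −1/1209600 · (3.71935e-10 − 6.87769e-10) = 2.61106e-16.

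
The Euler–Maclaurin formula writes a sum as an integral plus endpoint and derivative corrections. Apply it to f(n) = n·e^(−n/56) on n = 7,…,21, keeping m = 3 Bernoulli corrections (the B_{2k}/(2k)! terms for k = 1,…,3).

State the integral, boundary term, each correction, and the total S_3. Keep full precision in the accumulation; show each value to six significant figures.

S_3 ≈ 160.134

∫_7^21 x·e^(−x/56) dx evaluates to 149.858.
½[f(7) + f(21)] = ½[6.17748 + 14.4331] = 10.3053.
Running total after boundary: 160.163.
k=1: B_{2}/(2)! × [f^{(1)}(21) − f^{(1)}(7)] = 1/12 × (0.429556 − 0.772185) = -0.0285524.
After k=1: 160.134.
k=2: B_{4}/(4)! × [f^{(3)}(21) − f^{(3)}(7)] = −1/720 × (0.000575298 − 0.000809049) = 3.24655e-07.
After k=2: 160.134.
k=3: B_{6}/(6)! × [f^{(5)}(21) − f^{(5)}(7)] = 1/30240 × (3.23221e-07 − 4.37457e-07) = -3.77767e-12.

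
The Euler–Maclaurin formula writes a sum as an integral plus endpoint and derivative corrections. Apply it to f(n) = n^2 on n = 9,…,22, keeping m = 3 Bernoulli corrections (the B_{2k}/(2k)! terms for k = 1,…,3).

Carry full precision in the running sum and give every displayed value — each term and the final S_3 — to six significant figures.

Integral: ∫_9^22 x^2 dx = 3306.33.
½[f(9) + f(22)] = ½[81.0000 + 484.000] = 282.500.
So far: 3588.83.
Correction k=1: B_{2}/2! · (f^{(1)}(22) − f^{(1)}(9)) = 1/12 · (44.0000 − 18.0000) = 2.16667.
Running total after k=1: 3591.00.
Correction k=2: B_{4}/4! · (f^{(3)}(22) − f^{(3)}(9)) = −1/720 · (0.00000 − 0.00000) = 0.00000.
Running total after k=2: 3591.00.
Correction k=3: B_{6}/6! · (f^{(5)}(22) − f^{(5)}(9)) = 1/30240 · (0.00000 − 0.00000) = 0.00000.

S_3 ≈ 3591.00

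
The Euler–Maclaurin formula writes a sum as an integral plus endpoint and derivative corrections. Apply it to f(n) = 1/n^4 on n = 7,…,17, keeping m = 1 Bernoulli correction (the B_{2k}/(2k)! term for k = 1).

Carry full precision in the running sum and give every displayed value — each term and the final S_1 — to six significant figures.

S_1 ≈ 0.00113780

Integral: ∫_7^17 1/x^4 dx = 0.000903970.
½[f(7) + f(17)] = ½[0.000416493 + 1.19730e-05] = 0.000214233.
So far: 0.00111820.
k=1: B_{2}/(2)! × [f^{(1)}(17) − f^{(1)}(7)] = 1/12 × (-2.81719e-06 − (-0.000237996)) = 1.95982e-05.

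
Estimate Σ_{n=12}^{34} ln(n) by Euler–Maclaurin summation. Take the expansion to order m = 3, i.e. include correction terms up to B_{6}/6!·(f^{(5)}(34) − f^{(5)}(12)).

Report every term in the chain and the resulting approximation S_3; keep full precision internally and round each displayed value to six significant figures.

S_3 ≈ 71.0785

The integral term ∫_12^34 ln(x) dx = 68.0774.
½[f(12) + f(34)] = ½[2.48491 + 3.52636] = 3.00563.
So far: 71.0830.
Order-1 term: 1/12 · (0.0294118 − 0.0833333) = -0.00449346.
Partial sum through k=1: 71.0785.
Order-2 term: −1/720 · (5.08854e-05 − 0.00115741) = 1.53684e-06.
Partial sum through k=2: 71.0785.
Order-3 term: 1/30240 · (5.28222e-07 − 9.64506e-05) = -3.17204e-09.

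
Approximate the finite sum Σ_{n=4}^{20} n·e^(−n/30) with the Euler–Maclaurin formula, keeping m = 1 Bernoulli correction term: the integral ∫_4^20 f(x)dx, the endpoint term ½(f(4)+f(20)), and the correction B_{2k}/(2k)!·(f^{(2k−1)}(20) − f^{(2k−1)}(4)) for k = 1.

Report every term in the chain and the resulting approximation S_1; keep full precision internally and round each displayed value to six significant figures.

S_1 ≈ 129.387

∫_4^20 x·e^(−x/30) dx evaluates to 122.551.
Boundary: ½(f(4) + f(20)) = ½(3.50069 + 10.2683) = 6.88452.
Integral + boundary = 129.436.
Correction k=1: B_{2}/2! · (f^{(1)}(20) − f^{(1)}(4)) = 1/12 · (0.171139 − 0.758484) = -0.0489454.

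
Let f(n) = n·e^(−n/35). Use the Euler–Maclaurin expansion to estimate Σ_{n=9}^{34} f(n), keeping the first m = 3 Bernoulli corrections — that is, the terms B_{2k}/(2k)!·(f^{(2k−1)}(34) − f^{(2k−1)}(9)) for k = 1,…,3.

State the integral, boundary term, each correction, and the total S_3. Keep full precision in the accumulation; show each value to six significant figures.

S_3 ≈ 286.506

Integral: ∫_9^34 x·e^(−x/35) dx = 276.638.
Endpoint term: (f(9) + f(34))/2 = (6.95932 + 12.8704)/2 = 9.91487.
Running total after boundary: 286.553.
Order-1 term: 1/12 · (0.0108155 − 0.574420) = -0.0469670.
Partial sum through k=1: 286.506.
Order-2 term: −1/720 · (0.000626857 − 0.00173138) = 1.53405e-06.
Partial sum through k=2: 286.506.
Order-3 term: 1/30240 · (1.01623e-06 − 2.44395e-06) = -4.72129e-11.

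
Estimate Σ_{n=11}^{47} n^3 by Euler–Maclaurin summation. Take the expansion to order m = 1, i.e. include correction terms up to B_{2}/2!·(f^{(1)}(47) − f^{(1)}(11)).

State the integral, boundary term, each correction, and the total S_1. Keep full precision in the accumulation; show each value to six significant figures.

S_1 ≈ 1.26936e+06

The integral term ∫_11^47 x^3 dx = 1.21626e+06.
Endpoint term: (f(11) + f(47))/2 = (1331.00 + 103823)/2 = 52577.0.
Integral + boundary = 1.26884e+06.
Order-1 term: 1/12 · (6627.00 − 363.000) = 522.000.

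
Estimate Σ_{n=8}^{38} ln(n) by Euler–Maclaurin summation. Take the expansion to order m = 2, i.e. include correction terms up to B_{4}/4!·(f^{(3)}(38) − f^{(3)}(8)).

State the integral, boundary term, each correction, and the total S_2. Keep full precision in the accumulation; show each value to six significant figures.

S_2 ≈ 94.4430

The integral term ∫_8^38 ln(x) dx = 91.5927.
Boundary: ½(f(8) + f(38)) = ½(2.07944 + 3.63759) = 2.85851.
Running total after boundary: 94.4513.
Order-1 term: 1/12 · (0.0263158 − 0.125000) = -0.00822368.
After k=1: 94.4430.
Order-2 term: −1/720 · (3.64485e-05 − 0.00390625) = 5.37472e-06.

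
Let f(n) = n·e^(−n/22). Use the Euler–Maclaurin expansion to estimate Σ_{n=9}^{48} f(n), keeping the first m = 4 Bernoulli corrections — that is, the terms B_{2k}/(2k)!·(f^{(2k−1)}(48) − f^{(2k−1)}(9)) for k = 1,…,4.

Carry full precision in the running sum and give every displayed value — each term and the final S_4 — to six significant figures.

S_4 ≈ 284.907

The integral term ∫_9^48 x·e^(−x/22) dx = 279.253.
Endpoint term: (f(9) + f(48))/2 = (5.97828 + 5.41614)/2 = 5.69721.
Running total after boundary: 284.951.
k=1: B_{2}/(2)! × [f^{(1)}(48) − f^{(1)}(9)] = 1/12 × (-0.133352 − 0.392514) = -0.0438221.
Partial sum through k=1: 284.907.
k=2: B_{4}/(4)! × [f^{(3)}(48) − f^{(3)}(9)] = −1/720 × (0.000190745 − 0.00355583) = 4.67373e-06.
Partial sum through k=2: 284.907.
k=3: B_{6}/(6)! × [f^{(5)}(48) − f^{(5)}(9)] = 1/30240 × (1.35746e-06 − 1.30179e-05) = -3.85598e-10.
Partial sum through k=3: 284.907.
k=4: B_{8}/(8)! × [f^{(7)}(48) − f^{(7)}(9)] = −1/1209600 × (4.79508e-09 − 3.86139e-08) = 2.79587e-14.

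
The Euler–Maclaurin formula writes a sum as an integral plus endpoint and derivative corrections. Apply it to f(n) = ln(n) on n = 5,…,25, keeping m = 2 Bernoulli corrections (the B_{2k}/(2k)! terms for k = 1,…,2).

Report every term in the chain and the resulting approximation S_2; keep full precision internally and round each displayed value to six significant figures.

Integral: ∫_5^25 ln(x) dx = 52.4247.
½[f(5) + f(25)] = ½[1.60944 + 3.21888] = 2.41416.
So far: 54.8389.
Order-1 term: 1/12 · (0.0400000 − 0.200000) = -0.0133333.
Partial sum through k=1: 54.8255.
Order-2 term: −1/720 · (0.000128000 − 0.0160000) = 2.20444e-05.

S_2 ≈ 54.8256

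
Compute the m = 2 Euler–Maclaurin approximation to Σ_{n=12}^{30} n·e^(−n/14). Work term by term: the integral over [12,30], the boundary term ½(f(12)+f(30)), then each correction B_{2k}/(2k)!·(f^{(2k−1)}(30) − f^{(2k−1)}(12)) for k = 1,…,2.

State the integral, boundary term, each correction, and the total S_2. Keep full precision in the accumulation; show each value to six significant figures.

S_2 ≈ 86.4929

The integral term ∫_12^30 x·e^(−x/14) dx = 82.2031.
Endpoint term: (f(12) + f(30))/2 = (5.09247 + 3.51957)/2 = 4.30602.
Running total after boundary: 86.5091.
Correction k=1: B_{2}/2! · (f^{(1)}(30) − f^{(1)}(12)) = 1/12 · (-0.134079 − 0.0606247) = -0.0162253.
Running total after k=1: 86.4929.
Correction k=2: B_{4}/4! · (f^{(3)}(30) − f^{(3)}(12)) = −1/720 · (0.000513058 − 0.00463964) = 5.73137e-06.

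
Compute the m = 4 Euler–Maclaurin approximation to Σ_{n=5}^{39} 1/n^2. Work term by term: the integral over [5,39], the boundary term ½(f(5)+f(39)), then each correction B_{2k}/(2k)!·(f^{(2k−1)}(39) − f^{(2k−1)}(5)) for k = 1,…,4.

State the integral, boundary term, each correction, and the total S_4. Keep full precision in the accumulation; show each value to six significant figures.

Integral: ∫_5^39 1/x^2 dx = 0.174359.
½[f(5) + f(39)] = ½[0.0400000 + 0.000657462] = 0.0203287.
Integral + boundary = 0.194688.
Order-1 term: 1/12 · (-3.37160e-05 − (-0.0160000)) = 0.00133052.
After k=1: 0.196018.
Order-2 term: −1/720 · (-2.66004e-07 − (-0.00768000)) = -1.06663e-05.
After k=2: 0.196008.
Order-3 term: 1/30240 · (-5.24663e-09 − (-0.00921600)) = 3.04762e-07.
After k=3: 0.196008.
Order-4 term: −1/1209600 · (-1.93170e-10 − (-0.0206438)) = -1.70667e-08.

S_4 ≈ 0.196008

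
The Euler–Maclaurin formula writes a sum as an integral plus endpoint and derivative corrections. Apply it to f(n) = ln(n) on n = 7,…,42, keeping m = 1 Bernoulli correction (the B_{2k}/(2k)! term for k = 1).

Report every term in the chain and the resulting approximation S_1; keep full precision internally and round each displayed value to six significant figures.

S_1 ≈ 111.193

∫_7^42 ln(x) dx evaluates to 108.361.
Endpoint term: (f(7) + f(42))/2 = (1.94591 + 3.73767)/2 = 2.84179.
Integral + boundary = 111.203.
k=1: B_{2}/(2)! × [f^{(1)}(42) − f^{(1)}(7)] = 1/12 × (0.0238095 − 0.142857) = -0.00992063.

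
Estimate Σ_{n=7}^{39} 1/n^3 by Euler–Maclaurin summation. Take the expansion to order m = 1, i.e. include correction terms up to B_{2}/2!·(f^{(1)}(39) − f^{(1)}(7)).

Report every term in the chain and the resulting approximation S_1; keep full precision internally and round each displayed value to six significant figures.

∫_7^39 1/x^3 dx evaluates to 0.00987535.
½[f(7) + f(39)] = ½[0.00291545 + 1.68580e-05] = 0.00146615.
So far: 0.0113415.
Correction k=1: B_{2}/2! · (f^{(1)}(39) − f^{(1)}(7)) = 1/12 · (-1.29677e-06 − (-0.00124948)) = 0.000104015.

S_1 ≈ 0.0114455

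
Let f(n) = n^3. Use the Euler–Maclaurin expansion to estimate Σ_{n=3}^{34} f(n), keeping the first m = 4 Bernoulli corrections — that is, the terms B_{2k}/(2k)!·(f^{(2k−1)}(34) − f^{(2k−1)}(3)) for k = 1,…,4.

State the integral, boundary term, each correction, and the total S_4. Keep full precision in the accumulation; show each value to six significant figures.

S_4 ≈ 354016

The integral term ∫_3^34 x^3 dx = 334064.
Endpoint term: (f(3) + f(34))/2 = (27.0000 + 39304.0)/2 = 19665.5.
Integral + boundary = 353729.
Correction k=1: B_{2}/2! · (f^{(1)}(34) − f^{(1)}(3)) = 1/12 · (3468.00 − 27.0000) = 286.750.
Partial sum through k=1: 354016.
Correction k=2: B_{4}/4! · (f^{(3)}(34) − f^{(3)}(3)) = −1/720 · (6.00000 − 6.00000) = 0.00000.
Partial sum through k=2: 354016.
Correction k=3: B_{6}/6! · (f^{(5)}(34) − f^{(5)}(3)) = 1/30240 · (0.00000 − 0.00000) = 0.00000.
Partial sum through k=3: 354016.
Correction k=4: B_{8}/8! · (f^{(7)}(34) − f^{(7)}(3)) = −1/1209600 · (0.00000 − 0.00000) = 0.00000.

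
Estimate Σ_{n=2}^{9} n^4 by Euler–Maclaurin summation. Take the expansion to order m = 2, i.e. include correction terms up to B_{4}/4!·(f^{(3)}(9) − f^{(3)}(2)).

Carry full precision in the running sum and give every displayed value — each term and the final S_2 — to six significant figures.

The integral term ∫_2^9 x^4 dx = 11803.4.
½[f(2) + f(9)] = ½[16.0000 + 6561.00] = 3288.50.
So far: 15091.9.
Order-1 term: 1/12 · (2916.00 − 32.0000) = 240.333.
After k=1: 15332.2.
Order-2 term: −1/720 · (216.000 − 48.0000) = -0.233333.

S_2 ≈ 15332.0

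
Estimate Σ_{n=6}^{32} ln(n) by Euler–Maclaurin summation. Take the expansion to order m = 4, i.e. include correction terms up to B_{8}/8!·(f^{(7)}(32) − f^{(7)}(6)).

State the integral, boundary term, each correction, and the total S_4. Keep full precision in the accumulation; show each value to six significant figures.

S_4 ≈ 76.7705

Integral: ∫_6^32 ln(x) dx = 74.1530.
½[f(6) + f(32)] = ½[1.79176 + 3.46574] = 2.62875.
Running total after boundary: 76.7817.
Order-1 term: 1/12 · (0.0312500 − 0.166667) = -0.0112847.
Running total after k=1: 76.7705.
Order-2 term: −1/720 · (6.10352e-05 − 0.00925926) = 1.27753e-05.
Running total after k=2: 76.7705.
Order-3 term: 1/30240 · (7.15256e-07 − 0.00308642) = -1.02040e-07.
Running total after k=3: 76.7705.
Order-4 term: −1/1209600 · (2.09548e-08 − 0.00257202) = 2.12632e-09.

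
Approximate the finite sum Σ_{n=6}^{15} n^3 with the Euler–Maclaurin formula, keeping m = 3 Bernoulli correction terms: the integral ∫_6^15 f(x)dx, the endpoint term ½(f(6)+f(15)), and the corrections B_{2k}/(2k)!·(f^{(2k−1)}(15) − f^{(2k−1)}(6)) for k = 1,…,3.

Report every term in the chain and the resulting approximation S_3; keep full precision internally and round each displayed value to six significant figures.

S_3 ≈ 14175.0

Integral: ∫_6^15 x^3 dx = 12332.2.
½[f(6) + f(15)] = ½[216.000 + 3375.00] = 1795.50.
Integral + boundary = 14127.8.
Correction k=1: B_{2}/2! · (f^{(1)}(15) − f^{(1)}(6)) = 1/12 · (675.000 − 108.000) = 47.2500.
Running total after k=1: 14175.0.
Correction k=2: B_{4}/4! · (f^{(3)}(15) − f^{(3)}(6)) = −1/720 · (6.00000 − 6.00000) = 0.00000.
Running total after k=2: 14175.0.
Correction k=3: B_{6}/6! · (f^{(5)}(15) − f^{(5)}(6)) = 1/30240 · (0.00000 − 0.00000) = 0.00000.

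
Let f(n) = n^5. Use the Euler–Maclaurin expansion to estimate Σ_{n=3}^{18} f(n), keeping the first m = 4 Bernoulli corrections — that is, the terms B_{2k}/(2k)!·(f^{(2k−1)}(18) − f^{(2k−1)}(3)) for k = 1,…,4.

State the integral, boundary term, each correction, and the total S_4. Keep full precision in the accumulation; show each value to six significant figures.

The integral term ∫_3^18 x^5 dx = 5.66858e+06.
Endpoint term: (f(3) + f(18))/2 = (243.000 + 1.88957e+06)/2 = 944906.
Integral + boundary = 6.61349e+06.
Correction k=1: B_{2}/2! · (f^{(1)}(18) − f^{(1)}(3)) = 1/12 · (524880 − 405.000) = 43706.2.
Running total after k=1: 6.65719e+06.
Correction k=2: B_{4}/4! · (f^{(3)}(18) − f^{(3)}(3)) = −1/720 · (19440.0 − 540.000) = -26.2500.
Running total after k=2: 6.65717e+06.
Correction k=3: B_{6}/6! · (f^{(5)}(18) − f^{(5)}(3)) = 1/30240 · (120.000 − 120.000) = 0.00000.
Running total after k=3: 6.65717e+06.
Correction k=4: B_{8}/8! · (f^{(7)}(18) − f^{(7)}(3)) = −1/1209600 · (0.00000 − 0.00000) = 0.00000.

S_4 ≈ 6.65717e+06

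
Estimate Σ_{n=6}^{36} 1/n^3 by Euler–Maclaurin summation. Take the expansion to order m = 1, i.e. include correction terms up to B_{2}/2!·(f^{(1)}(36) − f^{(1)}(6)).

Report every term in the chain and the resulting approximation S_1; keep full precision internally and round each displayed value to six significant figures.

The integral term ∫_6^36 1/x^3 dx = 0.0135031.
Endpoint term: (f(6) + f(36))/2 = (0.00462963 + 2.14335e-05)/2 = 0.00232553.
So far: 0.0158286.
k=1: B_{2}/(2)! × [f^{(1)}(36) − f^{(1)}(6)] = 1/12 × (-1.78612e-06 − (-0.00231481)) = 0.000192752.

S_1 ≈ 0.0160214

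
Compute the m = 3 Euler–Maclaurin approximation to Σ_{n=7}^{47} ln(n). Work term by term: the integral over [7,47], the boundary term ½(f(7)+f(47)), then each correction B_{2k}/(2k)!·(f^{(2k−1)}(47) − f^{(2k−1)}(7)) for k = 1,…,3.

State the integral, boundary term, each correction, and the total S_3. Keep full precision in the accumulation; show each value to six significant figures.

S_3 ≈ 130.223

Integral: ∫_7^47 ln(x) dx = 127.336.
Boundary: ½(f(7) + f(47)) = ½(1.94591 + 3.85015) = 2.89803.
Integral + boundary = 130.234.
Correction k=1: B_{2}/2! · (f^{(1)}(47) − f^{(1)}(7)) = 1/12 · (0.0212766 − 0.142857) = -0.0101317.
Partial sum through k=1: 130.223.
Correction k=2: B_{4}/4! · (f^{(3)}(47) − f^{(3)}(7)) = −1/720 · (1.92636e-05 − 0.00583090) = 8.07172e-06.
Partial sum through k=2: 130.223.
Correction k=3: B_{6}/6! · (f^{(5)}(47) − f^{(5)}(7)) = 1/30240 · (1.04646e-07 − 0.00142798) = -4.72180e-08.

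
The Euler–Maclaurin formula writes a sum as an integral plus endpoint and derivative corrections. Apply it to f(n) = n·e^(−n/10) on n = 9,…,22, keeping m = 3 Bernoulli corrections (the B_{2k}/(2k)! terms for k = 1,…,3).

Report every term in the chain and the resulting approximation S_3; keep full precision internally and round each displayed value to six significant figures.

S_3 ≈ 44.8252

The integral term ∫_9^22 x·e^(−x/10) dx = 41.7912.
Boundary: ½(f(9) + f(22)) = ½(3.65913 + 2.43767) = 3.04840.
So far: 44.8396.
Correction k=1: B_{2}/2! · (f^{(1)}(22) − f^{(1)}(9)) = 1/12 · (-0.132964 − 0.0406570) = -0.0144684.
Running total after k=1: 44.8252.
Correction k=2: B_{4}/4! · (f^{(3)}(22) − f^{(3)}(9)) = −1/720 · (0.000886425 − 0.00853796) = 1.06271e-05.
Running total after k=2: 44.8252.
Correction k=3: B_{6}/6! · (f^{(5)}(22) − f^{(5)}(9)) = 1/30240 · (3.10249e-05 − 0.000166694) = -4.48640e-09.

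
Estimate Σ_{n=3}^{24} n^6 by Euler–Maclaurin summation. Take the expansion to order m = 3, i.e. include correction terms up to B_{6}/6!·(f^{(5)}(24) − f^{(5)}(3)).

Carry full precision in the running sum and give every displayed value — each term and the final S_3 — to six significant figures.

S_3 ≈ 7.54741e+08

The integral term ∫_3^24 x^6 dx = 6.55210e+08.
Endpoint term: (f(3) + f(24))/2 = (729.000 + 1.91103e+08)/2 = 9.55519e+07.
Integral + boundary = 7.50762e+08.
Order-1 term: 1/12 · (4.77757e+07 − 1458.00) = 3.98119e+06.
Running total after k=1: 7.54743e+08.
Order-2 term: −1/720 · (1.65888e+06 − 3240.00) = -2299.50.
Running total after k=2: 7.54741e+08.
Order-3 term: 1/30240 · (17280.0 − 2160.00) = 0.500000.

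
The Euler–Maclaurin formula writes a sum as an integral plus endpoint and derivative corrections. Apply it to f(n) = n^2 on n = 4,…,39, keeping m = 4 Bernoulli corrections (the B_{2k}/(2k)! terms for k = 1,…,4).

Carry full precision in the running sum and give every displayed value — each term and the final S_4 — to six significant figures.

S_4 ≈ 20526.0

The integral term ∫_4^39 x^2 dx = 19751.7.
Boundary: ½(f(4) + f(39)) = ½(16.0000 + 1521.00) = 768.500.
So far: 20520.2.
k=1: B_{2}/(2)! × [f^{(1)}(39) − f^{(1)}(4)] = 1/12 × (78.0000 − 8.00000) = 5.83333.
Partial sum through k=1: 20526.0.
k=2: B_{4}/(4)! × [f^{(3)}(39) − f^{(3)}(4)] = −1/720 × (0.00000 − 0.00000) = 0.00000.
Partial sum through k=2: 20526.0.
k=3: B_{6}/(6)! × [f^{(5)}(39) − f^{(5)}(4)] = 1/30240 × (0.00000 − 0.00000) = 0.00000.
Partial sum through k=3: 20526.0.
k=4: B_{8}/(8)! × [f^{(7)}(39) − f^{(7)}(4)] = −1/1209600 × (0.00000 − 0.00000) = 0.00000.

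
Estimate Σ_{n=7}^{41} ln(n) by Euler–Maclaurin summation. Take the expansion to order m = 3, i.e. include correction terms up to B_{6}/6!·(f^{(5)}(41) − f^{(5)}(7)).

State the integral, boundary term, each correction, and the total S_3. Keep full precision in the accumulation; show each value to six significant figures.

∫_7^41 ln(x) dx evaluates to 104.635.
½[f(7) + f(41)] = ½[1.94591 + 3.71357] = 2.82974.
Running total after boundary: 107.465.
Order-1 term: 1/12 · (0.0243902 − 0.142857) = -0.00987224.
Running total after k=1: 107.455.
Order-2 term: −1/720 · (2.90187e-05 − 0.00583090) = 8.05817e-06.
Running total after k=2: 107.455.
Order-3 term: 1/30240 · (2.07153e-07 − 0.00142798) = -4.72146e-08.

S_3 ≈ 107.455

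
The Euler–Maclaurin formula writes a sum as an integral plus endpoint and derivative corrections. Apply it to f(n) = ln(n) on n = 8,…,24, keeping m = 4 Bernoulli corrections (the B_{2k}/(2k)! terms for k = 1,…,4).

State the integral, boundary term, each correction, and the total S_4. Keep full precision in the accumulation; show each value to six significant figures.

Integral: ∫_8^24 ln(x) dx = 43.6378.
½[f(8) + f(24)] = ½[2.07944 + 3.17805] = 2.62875.
Integral + boundary = 46.2665.
Order-1 term: 1/12 · (0.0416667 − 0.125000) = -0.00694444.
Running total after k=1: 46.2596.
Order-2 term: −1/720 · (0.000144676 − 0.00390625) = 5.22441e-06.
Running total after k=2: 46.2596.
Order-3 term: 1/30240 · (3.01408e-06 − 0.000732422) = -2.41206e-08.
Running total after k=3: 46.2596.
Order-4 term: −1/1209600 · (1.56983e-07 − 0.000343323) = 2.83702e-10.

S_4 ≈ 46.2596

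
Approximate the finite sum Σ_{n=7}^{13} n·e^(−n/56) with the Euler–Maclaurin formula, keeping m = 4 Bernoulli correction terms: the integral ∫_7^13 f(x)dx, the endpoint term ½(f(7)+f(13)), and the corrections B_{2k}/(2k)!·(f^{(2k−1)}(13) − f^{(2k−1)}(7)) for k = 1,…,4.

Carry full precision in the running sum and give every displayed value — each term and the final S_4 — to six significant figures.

S_4 ≈ 58.1715

Integral: ∫_7^13 x·e^(−x/56) dx = 49.9429.
½[f(7) + f(13)] = ½[6.17748 + 10.3068] = 8.24215.
Running total after boundary: 58.1851.
Correction k=1: B_{2}/2! · (f^{(1)}(13) − f^{(1)}(7)) = 1/12 · (0.608782 − 0.772185) = -0.0136169.
Partial sum through k=1: 58.1715.
Correction k=2: B_{4}/4! · (f^{(3)}(13) − f^{(3)}(7)) = −1/720 · (0.000699760 − 0.000809049) = 1.51790e-07.
Partial sum through k=2: 58.1715.
Correction k=3: B_{6}/6! · (f^{(5)}(13) − f^{(5)}(7)) = 1/30240 · (3.84373e-07 − 4.37457e-07) = -1.75544e-12.
Partial sum through k=3: 58.1715.
Correction k=4: B_{8}/8! · (f^{(7)}(13) − f^{(7)}(7)) = −1/1209600 · (1.73982e-10 − 1.96724e-10) = 1.88013e-17.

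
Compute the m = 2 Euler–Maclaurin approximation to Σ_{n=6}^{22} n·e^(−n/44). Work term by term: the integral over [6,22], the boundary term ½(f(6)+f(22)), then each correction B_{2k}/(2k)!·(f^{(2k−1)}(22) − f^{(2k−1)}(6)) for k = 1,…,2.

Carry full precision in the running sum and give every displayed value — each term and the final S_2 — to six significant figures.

S_2 ≈ 167.442

Integral: ∫_6^22 x·e^(−x/44) dx = 158.191.
Boundary: ½(f(6) + f(22)) = ½(5.23515 + 13.3437) = 9.28941.
Running total after boundary: 167.480.
k=1: B_{2}/(2)! × [f^{(1)}(22) − f^{(1)}(6)] = 1/12 × (0.303265 − 0.753545) = -0.0375233.
After k=1: 167.442.
k=2: B_{4}/(4)! × [f^{(3)}(22) − f^{(3)}(6)] = −1/720 × (0.000783227 − 0.00129060) = 7.04681e-07.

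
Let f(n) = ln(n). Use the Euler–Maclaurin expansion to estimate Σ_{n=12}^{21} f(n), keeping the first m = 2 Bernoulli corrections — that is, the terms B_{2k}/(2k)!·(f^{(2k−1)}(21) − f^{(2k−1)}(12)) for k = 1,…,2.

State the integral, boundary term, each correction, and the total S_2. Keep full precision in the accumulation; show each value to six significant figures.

S_2 ≈ 27.8778

Integral: ∫_12^21 ln(x) dx = 25.1161.
Boundary: ½(f(12) + f(21)) = ½(2.48491 + 3.04452) = 2.76471.
So far: 27.8808.
Correction k=1: B_{2}/2! · (f^{(1)}(21) − f^{(1)}(12)) = 1/12 · (0.0476190 − 0.0833333) = -0.00297619.
After k=1: 27.8778.
Correction k=2: B_{4}/4! · (f^{(3)}(21) − f^{(3)}(12)) = −1/720 · (0.000215959 − 0.00115741) = 1.30757e-06.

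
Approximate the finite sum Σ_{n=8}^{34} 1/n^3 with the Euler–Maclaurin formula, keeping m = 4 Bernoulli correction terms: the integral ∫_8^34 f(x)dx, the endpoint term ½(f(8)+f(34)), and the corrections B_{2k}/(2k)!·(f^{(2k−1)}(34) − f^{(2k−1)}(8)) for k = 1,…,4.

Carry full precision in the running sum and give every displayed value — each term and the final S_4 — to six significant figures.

S_4 ≈ 0.00842979

∫_8^34 1/x^3 dx evaluates to 0.00737997.
Boundary: ½(f(8) + f(34)) = ½(0.00195312 + 2.54427e-05) = 0.000989284.
So far: 0.00836926.
Correction k=1: B_{2}/2! · (f^{(1)}(34) − f^{(1)}(8)) = 1/12 · (-2.24494e-06 − (-0.000732422)) = 6.08481e-05.
After k=1: 0.00843011.
Correction k=2: B_{4}/4! · (f^{(3)}(34) − f^{(3)}(8)) = −1/720 · (-3.88399e-08 − (-0.000228882)) = -3.17837e-07.
After k=2: 0.00842979.
Correction k=3: B_{6}/6! · (f^{(5)}(34) − f^{(5)}(8)) = 1/30240 · (-1.41114e-09 − (-0.000150204)) = 4.96701e-09.
After k=3: 0.00842979.
Correction k=4: B_{8}/8! · (f^{(7)}(34) − f^{(7)}(8)) = −1/1209600 · (-8.78909e-11 − (-0.000168979)) = -1.39698e-10.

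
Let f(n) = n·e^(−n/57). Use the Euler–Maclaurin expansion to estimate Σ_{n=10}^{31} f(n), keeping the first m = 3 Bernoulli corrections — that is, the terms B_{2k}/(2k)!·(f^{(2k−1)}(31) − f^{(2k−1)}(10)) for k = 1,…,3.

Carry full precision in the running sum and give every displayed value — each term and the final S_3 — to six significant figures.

S_3 ≈ 305.833

The integral term ∫_10^31 x·e^(−x/57) dx = 292.676.
Boundary: ½(f(10) + f(31)) = ½(8.39089 + 17.9956) = 13.1932.
Running total after boundary: 305.869.
Order-1 term: 1/12 · (0.264791 − 0.691880) = -0.0355908.
Running total after k=1: 305.833.
Order-2 term: −1/720 · (0.000438842 − 0.000729473) = 4.03654e-07.
Running total after k=2: 305.833.
Order-3 term: 1/30240 · (2.45055e-07 − 3.83501e-07) = -4.57823e-12.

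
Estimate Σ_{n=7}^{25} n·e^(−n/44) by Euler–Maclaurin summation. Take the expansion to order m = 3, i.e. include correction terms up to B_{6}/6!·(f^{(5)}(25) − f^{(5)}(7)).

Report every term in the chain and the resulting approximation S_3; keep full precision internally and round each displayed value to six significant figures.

Integral: ∫_7^25 x·e^(−x/44) dx = 193.890.
½[f(7) + f(25)] = ½[5.97043 + 14.1639] = 10.0671.
Integral + boundary = 203.957.
Correction k=1: B_{2}/2! · (f^{(1)}(25) − f^{(1)}(7)) = 1/12 · (0.244649 − 0.717227) = -0.0393816.
After k=1: 203.918.
Correction k=2: B_{4}/4! · (f^{(3)}(25) − f^{(3)}(7)) = −1/720 · (0.000711652 − 0.00125158) = 7.49905e-07.
After k=2: 203.918.
Correction k=3: B_{6}/6! · (f^{(5)}(25) − f^{(5)}(7)) = 1/30240 · (6.69905e-07 − 1.10160e-06) = -1.42756e-11.

S_3 ≈ 203.918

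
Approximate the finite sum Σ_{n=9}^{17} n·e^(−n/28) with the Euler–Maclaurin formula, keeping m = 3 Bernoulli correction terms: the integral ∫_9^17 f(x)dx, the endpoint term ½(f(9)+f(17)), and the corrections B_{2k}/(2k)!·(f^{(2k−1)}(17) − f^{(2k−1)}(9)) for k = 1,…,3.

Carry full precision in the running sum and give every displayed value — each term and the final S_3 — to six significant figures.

S_3 ≈ 72.5071

Integral: ∫_9^17 x·e^(−x/28) dx = 64.6355.
½[f(9) + f(17)] = ½[6.52601 + 9.26339] = 7.89470.
Integral + boundary = 72.5302.
Correction k=1: B_{2}/2! · (f^{(1)}(17) − f^{(1)}(9)) = 1/12 · (0.214070 − 0.492041) = -0.0231642.
Running total after k=1: 72.5071.
Correction k=2: B_{4}/4! · (f^{(3)}(17) − f^{(3)}(9)) = −1/720 · (0.00166311 − 0.00247738) = 1.13092e-06.
Running total after k=2: 72.5071.
Correction k=3: B_{6}/6! · (f^{(5)}(17) − f^{(5)}(9)) = 1/30240 · (3.89436e-06 − 5.51933e-06) = -5.37358e-11.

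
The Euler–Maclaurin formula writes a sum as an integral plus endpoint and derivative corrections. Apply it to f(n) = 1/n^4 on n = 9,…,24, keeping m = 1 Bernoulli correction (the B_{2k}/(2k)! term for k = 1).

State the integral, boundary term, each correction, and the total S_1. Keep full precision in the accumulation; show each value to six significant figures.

S_1 ≈ 0.000516453

The integral term ∫_9^24 1/x^4 dx = 0.000433135.
Endpoint term: (f(9) + f(24))/2 = (0.000152416 + 3.01408e-06)/2 = 7.77149e-05.
Integral + boundary = 0.000510850.
Order-1 term: 1/12 · (-5.02347e-07 − (-6.77404e-05)) = 5.60317e-06.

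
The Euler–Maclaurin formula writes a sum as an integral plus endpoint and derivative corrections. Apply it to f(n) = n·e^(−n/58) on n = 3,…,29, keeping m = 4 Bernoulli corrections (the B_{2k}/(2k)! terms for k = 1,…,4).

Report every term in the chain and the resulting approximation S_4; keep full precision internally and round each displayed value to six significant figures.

∫_3^29 x·e^(−x/58) dx evaluates to 299.098.
Endpoint term: (f(3) + f(29))/2 = (2.84877 + 17.5894)/2 = 10.2191.
Integral + boundary = 309.318.
Order-1 term: 1/12 · (0.303265 − 0.900474) = -0.0497674.
After k=1: 309.268.
Order-2 term: −1/720 · (0.000450751 − 0.000832240) = 5.29846e-07.
After k=2: 309.268.
Order-3 term: 1/30240 · (2.41187e-07 − 4.15220e-07) = -5.75508e-12.
After k=3: 309.268.
Order-4 term: −1/1209600 · (1.03561e-10 − 1.73319e-10) = 5.76697e-17.

S_4 ≈ 309.268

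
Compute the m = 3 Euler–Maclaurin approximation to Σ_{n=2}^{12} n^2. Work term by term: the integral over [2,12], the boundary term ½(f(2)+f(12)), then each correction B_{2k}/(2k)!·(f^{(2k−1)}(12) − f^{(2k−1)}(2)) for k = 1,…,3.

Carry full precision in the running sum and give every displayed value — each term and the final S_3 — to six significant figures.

∫_2^12 x^2 dx evaluates to 573.333.
½[f(2) + f(12)] = ½[4.00000 + 144.000] = 74.0000.
So far: 647.333.
Order-1 term: 1/12 · (24.0000 − 4.00000) = 1.66667.
After k=1: 649.000.
Order-2 term: −1/720 · (0.00000 − 0.00000) = 0.00000.
After k=2: 649.000.
Order-3 term: 1/30240 · (0.00000 − 0.00000) = 0.00000.

S_3 ≈ 649.000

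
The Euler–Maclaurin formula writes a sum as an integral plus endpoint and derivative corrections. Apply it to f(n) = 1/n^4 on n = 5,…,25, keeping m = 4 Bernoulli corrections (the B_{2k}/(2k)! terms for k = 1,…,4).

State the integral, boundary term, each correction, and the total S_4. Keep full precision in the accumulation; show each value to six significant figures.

Integral: ∫_5^25 1/x^4 dx = 0.00264533.
½[f(5) + f(25)] = ½[0.00160000 + 2.56000e-06] = 0.000801280.
Running total after boundary: 0.00344661.
Order-1 term: 1/12 · (-4.09600e-07 − (-0.00128000)) = 0.000106633.
Partial sum through k=1: 0.00355325.
Order-2 term: −1/720 · (-1.96608e-08 − (-0.00153600)) = -2.13331e-06.
Partial sum through k=2: 0.00355111.
Order-3 term: 1/30240 · (-1.76161e-09 − (-0.00344064)) = 1.13778e-07.
Partial sum through k=3: 0.00355123.
Order-4 term: −1/1209600 · (-2.53672e-10 − (-0.0123863)) = -1.02400e-08.

S_4 ≈ 0.00355122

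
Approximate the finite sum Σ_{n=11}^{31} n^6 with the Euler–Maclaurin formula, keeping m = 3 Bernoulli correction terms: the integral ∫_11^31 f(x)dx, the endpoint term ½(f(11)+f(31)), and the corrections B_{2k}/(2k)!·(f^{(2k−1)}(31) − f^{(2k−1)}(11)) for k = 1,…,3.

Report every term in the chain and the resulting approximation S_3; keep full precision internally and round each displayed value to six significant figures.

The integral term ∫_11^31 x^6 dx = 3.92759e+09.
½[f(11) + f(31)] = ½[1.77156e+06 + 8.87504e+08] = 4.44638e+08.
So far: 4.37223e+09.
Order-1 term: 1/12 · (1.71775e+08 − 966306) = 1.42340e+07.
Running total after k=1: 4.38646e+09.
Order-2 term: −1/720 · (3.57492e+06 − 159720) = -4743.33.
Running total after k=2: 4.38646e+09.
Order-3 term: 1/30240 · (22320.0 − 7920.00) = 0.476190.

S_3 ≈ 4.38646e+09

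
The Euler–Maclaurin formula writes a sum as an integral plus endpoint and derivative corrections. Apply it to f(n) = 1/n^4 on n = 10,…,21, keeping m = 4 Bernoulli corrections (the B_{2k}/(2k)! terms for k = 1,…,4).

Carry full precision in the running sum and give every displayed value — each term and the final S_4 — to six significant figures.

Integral: ∫_10^21 1/x^4 dx = 0.000297340.
Boundary: ½(f(10) + f(21)) = ½(0.000100000 + 5.14189e-06) = 5.25709e-05.
So far: 0.000349911.
Correction k=1: B_{2}/2! · (f^{(1)}(21) − f^{(1)}(10)) = 1/12 · (-9.79408e-07 − (-4.00000e-05)) = 3.25172e-06.
Running total after k=1: 0.000353163.
Correction k=2: B_{4}/4! · (f^{(3)}(21) − f^{(3)}(10)) = −1/720 · (-6.66264e-08 − (-1.20000e-05)) = -1.65741e-08.
Running total after k=2: 0.000353146.
Correction k=3: B_{6}/6! · (f^{(5)}(21) − f^{(5)}(10)) = 1/30240 · (-8.46049e-09 − (-6.72000e-06)) = 2.21942e-10.
Running total after k=3: 0.000353146.
Correction k=4: B_{8}/8! · (f^{(7)}(21) − f^{(7)}(10)) = −1/1209600 · (-1.72663e-09 − (-6.04800e-06)) = -4.99857e-12.

S_4 ≈ 0.000353146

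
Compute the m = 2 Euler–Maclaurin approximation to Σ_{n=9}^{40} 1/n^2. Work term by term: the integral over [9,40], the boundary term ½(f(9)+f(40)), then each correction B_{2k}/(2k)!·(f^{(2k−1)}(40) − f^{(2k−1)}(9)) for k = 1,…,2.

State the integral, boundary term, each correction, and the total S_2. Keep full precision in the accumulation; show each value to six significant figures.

The integral term ∫_9^40 1/x^2 dx = 0.0861111.
½[f(9) + f(40)] = ½[0.0123457 + 0.000625000] = 0.00648534.
Integral + boundary = 0.0925965.
Order-1 term: 1/12 · (-3.12500e-05 − (-0.00274348)) = 0.000226020.
After k=1: 0.0928225.
Order-2 term: −1/720 · (-2.34375e-07 − (-0.000406442)) = -5.64177e-07.

S_2 ≈ 0.0928219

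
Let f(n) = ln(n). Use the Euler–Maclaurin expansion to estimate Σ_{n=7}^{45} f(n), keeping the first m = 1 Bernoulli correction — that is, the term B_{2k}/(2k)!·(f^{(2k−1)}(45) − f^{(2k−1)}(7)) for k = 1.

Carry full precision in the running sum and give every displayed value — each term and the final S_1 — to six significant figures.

The integral term ∫_7^45 ln(x) dx = 119.678.
½[f(7) + f(45)] = ½[1.94591 + 3.80666] = 2.87629.
Running total after boundary: 122.555.
Order-1 term: 1/12 · (0.0222222 − 0.142857) = -0.0100529.

S_1 ≈ 122.545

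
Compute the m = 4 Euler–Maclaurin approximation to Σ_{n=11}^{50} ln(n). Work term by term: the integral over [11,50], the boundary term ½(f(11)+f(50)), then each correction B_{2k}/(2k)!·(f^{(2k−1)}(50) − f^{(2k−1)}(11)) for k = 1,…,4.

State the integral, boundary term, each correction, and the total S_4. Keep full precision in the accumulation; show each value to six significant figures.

S_4 ≈ 133.373

∫_11^50 ln(x) dx evaluates to 130.224.
Boundary: ½(f(11) + f(50)) = ½(2.39790 + 3.91202) = 3.15496.
So far: 133.379.
k=1: B_{2}/(2)! × [f^{(1)}(50) − f^{(1)}(11)] = 1/12 × (0.0200000 − 0.0909091) = -0.00590909.
After k=1: 133.373.
k=2: B_{4}/(4)! × [f^{(3)}(50) − f^{(3)}(11)] = −1/720 × (1.60000e-05 − 0.00150263) = 2.06476e-06.
After k=2: 133.373.
k=3: B_{6}/(6)! × [f^{(5)}(50) − f^{(5)}(11)] = 1/30240 × (7.68000e-08 − 0.000149021) = -4.92541e-09.
After k=3: 133.373.
k=4: B_{8}/(8)! × [f^{(7)}(50) − f^{(7)}(11)] = −1/1209600 × (9.21600e-10 − 3.69474e-05) = 3.05444e-11.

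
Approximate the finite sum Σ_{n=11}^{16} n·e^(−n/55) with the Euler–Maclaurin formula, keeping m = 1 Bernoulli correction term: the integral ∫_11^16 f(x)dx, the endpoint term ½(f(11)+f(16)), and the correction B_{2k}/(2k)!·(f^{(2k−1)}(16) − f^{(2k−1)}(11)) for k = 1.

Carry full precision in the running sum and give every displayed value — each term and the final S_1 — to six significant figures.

Integral: ∫_11^16 x·e^(−x/55) dx = 52.6785.
Endpoint term: (f(11) + f(16))/2 = (9.00604 + 11.9613)/2 = 10.4837.
So far: 63.1622.
Order-1 term: 1/12 · (0.530105 − 0.654985) = -0.0104067.

S_1 ≈ 63.1518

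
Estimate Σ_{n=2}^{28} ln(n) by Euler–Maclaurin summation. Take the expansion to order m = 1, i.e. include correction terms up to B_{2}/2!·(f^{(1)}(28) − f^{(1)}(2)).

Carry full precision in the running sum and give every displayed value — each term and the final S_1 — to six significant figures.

Integral: ∫_2^28 ln(x) dx = 65.9154.
Endpoint term: (f(2) + f(28))/2 = (0.693147 + 3.33220)/2 = 2.01268.
Running total after boundary: 67.9281.
k=1: B_{2}/(2)! × [f^{(1)}(28) − f^{(1)}(2)] = 1/12 × (0.0357143 − 0.500000) = -0.0386905.

S_1 ≈ 67.8894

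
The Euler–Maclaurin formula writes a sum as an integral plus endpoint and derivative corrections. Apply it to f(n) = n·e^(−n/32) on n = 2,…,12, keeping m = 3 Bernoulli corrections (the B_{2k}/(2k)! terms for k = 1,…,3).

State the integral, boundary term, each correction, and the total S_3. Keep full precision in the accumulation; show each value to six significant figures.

Integral: ∫_2^12 x·e^(−x/32) dx = 54.3781.
Boundary: ½(f(2) + f(12)) = ½(1.87883 + 8.24747) = 5.06315.
Integral + boundary = 59.4413.
k=1: B_{2}/(2)! × [f^{(1)}(12) − f^{(1)}(2)] = 1/12 × (0.429556 − 0.880700) = -0.0375953.
Partial sum through k=1: 59.4037.
k=2: B_{4}/(4)! × [f^{(3)}(12) − f^{(3)}(2)] = −1/720 × (0.00176185 − 0.00269485) = 1.29583e-06.
Partial sum through k=2: 59.4037.
k=3: B_{6}/(6)! × [f^{(5)}(12) − f^{(5)}(2)] = 1/30240 × (3.03146e-06 − 4.42348e-06) = -4.60324e-11.

S_3 ≈ 59.4037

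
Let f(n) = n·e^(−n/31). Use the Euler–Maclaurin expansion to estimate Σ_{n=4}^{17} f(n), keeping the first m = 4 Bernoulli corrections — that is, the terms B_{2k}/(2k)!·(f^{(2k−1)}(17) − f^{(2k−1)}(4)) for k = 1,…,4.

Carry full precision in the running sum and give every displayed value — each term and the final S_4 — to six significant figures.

S_4 ≈ 100.397

∫_4^17 x·e^(−x/31) dx evaluates to 93.7689.
Boundary: ½(f(4) + f(17)) = ½(3.51578 + 9.82398) = 6.66988.
So far: 100.439.
Order-1 term: 1/12 · (0.260979 − 0.765533) = -0.0420462.
Running total after k=1: 100.397.
Order-2 term: −1/720 · (0.00147424 − 0.00262583) = 1.59944e-06.
Running total after k=2: 100.397.
Order-3 term: 1/30240 · (2.78554e-06 − 4.63586e-06) = -6.11879e-11.
Running total after k=3: 100.397.
Order-4 term: −1/1209600 · (4.20084e-09 − 6.80471e-09) = 2.15267e-15.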